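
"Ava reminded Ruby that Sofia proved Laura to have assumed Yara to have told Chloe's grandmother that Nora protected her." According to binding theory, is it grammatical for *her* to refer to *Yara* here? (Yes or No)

Yes

*Yara* is an R-expression; Principle C requires it to be free (not bound by any c-commanding expression).
— her: object of the clause headed by 'protected'; the pronoun does not c-command the R-expression — coreference allowed.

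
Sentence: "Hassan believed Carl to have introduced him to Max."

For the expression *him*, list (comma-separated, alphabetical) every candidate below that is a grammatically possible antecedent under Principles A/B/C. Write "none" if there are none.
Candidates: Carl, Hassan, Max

Hassan

*him* is a pronoun; Principle B requires it to be free in its binding domain — the clause headed by 'introduced'.
— Carl: subject of the clause headed by 'introduced'; c-commands the pronoun within its binding domain — blocked (Principle B).
— Hassan: subject of the matrix clause; c-commands the pronoun but lies outside its binding domain — allowed.
— Max: second object of the clause headed by 'introduced'; is c-commanded by the pronoun; coreference would bind this R-expression — blocked (Principle C).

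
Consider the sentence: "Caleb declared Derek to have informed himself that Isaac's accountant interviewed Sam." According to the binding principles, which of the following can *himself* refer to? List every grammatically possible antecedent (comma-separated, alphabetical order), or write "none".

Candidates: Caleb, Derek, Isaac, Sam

*himself* is a reflexive; Principle A requires it to be bound within its binding domain — the clause headed by 'informed'.
— Caleb: subject of the matrix clause; c-commands the reflexive but lies outside its binding domain — cannot bind it (Principle A).
— Derek: subject of the clause headed by 'informed'; c-commands the reflexive within its binding domain — allowed (Principle A).
— Isaac: possessor inside the subject DP of the clause headed by 'interviewed'; does not c-command the reflexive — cannot bind it (Principle A).
— Sam: object of the clause headed by 'interviewed'; does not c-command the reflexive — cannot bind it (Principle A).

Derek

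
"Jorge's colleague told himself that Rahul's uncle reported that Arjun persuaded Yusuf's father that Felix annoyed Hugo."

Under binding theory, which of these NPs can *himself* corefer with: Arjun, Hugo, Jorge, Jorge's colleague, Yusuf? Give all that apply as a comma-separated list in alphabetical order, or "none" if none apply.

*himself* is a reflexive; Principle A requires it to be bound within its binding domain — the matrix clause.
— Arjun: subject of the clause headed by 'persuaded'; does not c-command the reflexive — cannot bind it (Principle A).
— Hugo: object of the clause headed by 'annoyed'; does not c-command the reflexive — cannot bind it (Principle A).
— Jorge: possessor inside the subject DP of the matrix clause; does not c-command the reflexive — cannot bind it (Principle A).
— Jorge's colleague: subject of the matrix clause; c-commands the reflexive within its binding domain — allowed (Principle A).
— Yusuf: possessor inside the object DP of the clause headed by 'persuaded'; does not c-command the reflexive — cannot bind it (Principle A).

Jorge's colleague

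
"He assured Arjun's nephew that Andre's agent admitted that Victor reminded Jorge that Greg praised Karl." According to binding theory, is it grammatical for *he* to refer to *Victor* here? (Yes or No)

No

*Victor* is an R-expression; Principle C requires it to be free (not bound by any c-commanding expression).
— he: subject of the matrix clause; the pronoun c-commands the R-expression — coreference blocked (Principle C).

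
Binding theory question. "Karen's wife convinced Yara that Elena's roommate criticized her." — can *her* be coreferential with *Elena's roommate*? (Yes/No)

No

*her* is a pronoun; Principle B requires it to be free in its binding domain — the clause headed by 'criticized'.
— Elena's roommate: subject of the clause headed by 'criticized'; c-commands the pronoun within its binding domain — blocked (Principle B).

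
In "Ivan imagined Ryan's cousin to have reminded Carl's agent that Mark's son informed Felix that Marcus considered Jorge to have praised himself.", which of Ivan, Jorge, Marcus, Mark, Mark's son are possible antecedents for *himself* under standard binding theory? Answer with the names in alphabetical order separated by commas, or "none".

Jorge

*himself* is a reflexive; Principle A requires it to be bound within its binding domain — the clause headed by 'praised'.
— Ivan: subject of the matrix clause; c-commands the reflexive but lies outside its binding domain — cannot bind it (Principle A).
— Jorge: subject of the clause headed by 'praised'; c-commands the reflexive within its binding domain — allowed (Principle A).
— Marcus: subject of the clause headed by 'considered'; c-commands the reflexive but lies outside its binding domain — cannot bind it (Principle A).
— Mark: possessor inside the subject DP of the clause headed by 'informed'; does not c-command the reflexive — cannot bind it (Principle A).
— Mark's son: subject of the clause headed by 'informed'; c-commands the reflexive but lies outside its binding domain — cannot bind it (Principle A).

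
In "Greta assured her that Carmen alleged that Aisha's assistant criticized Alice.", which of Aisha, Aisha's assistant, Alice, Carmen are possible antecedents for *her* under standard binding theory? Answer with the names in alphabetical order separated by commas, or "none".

*her* is a pronoun; Principle B requires it to be free in its binding domain — the matrix clause.
— Aisha: possessor inside the subject DP of the clause headed by 'criticized'; is c-commanded by the pronoun; coreference would bind this R-expression — blocked (Principle C).
— Aisha's assistant: subject of the clause headed by 'criticized'; is c-commanded by the pronoun; coreference would bind this R-expression — blocked (Principle C).
— Alice: object of the clause headed by 'criticized'; is c-commanded by the pronoun; coreference would bind this R-expression — blocked (Principle C).
— Carmen: subject of the clause headed by 'alleged'; is c-commanded by the pronoun; coreference would bind this R-expression — blocked (Principle C).

none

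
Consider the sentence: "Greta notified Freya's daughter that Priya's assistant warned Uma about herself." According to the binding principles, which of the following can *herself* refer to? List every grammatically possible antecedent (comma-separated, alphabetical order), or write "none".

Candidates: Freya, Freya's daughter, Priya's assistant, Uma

*herself* is a reflexive; Principle A requires it to be bound within its binding domain — the clause headed by 'warned'.
— Freya: possessor inside the object DP of the matrix clause; does not c-command the reflexive — cannot bind it (Principle A).
— Freya's daughter: object of the matrix clause; c-commands the reflexive but lies outside its binding domain — cannot bind it (Principle A).
— Priya's assistant: subject of the clause headed by 'warned'; c-commands the reflexive within its binding domain — allowed (Principle A).
— Uma: object of the clause headed by 'warned'; c-commands the reflexive within its binding domain — allowed (Principle A).

Priya's assistant, Uma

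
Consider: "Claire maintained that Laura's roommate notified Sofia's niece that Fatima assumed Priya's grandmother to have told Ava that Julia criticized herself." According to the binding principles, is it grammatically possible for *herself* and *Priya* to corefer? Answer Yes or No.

No

*herself* is a reflexive; Principle A requires it to be bound within its binding domain — the clause headed by 'criticized'.
— Priya: possessor inside the subject DP of the clause headed by 'told'; does not c-command the reflexive — cannot bind it (Principle A).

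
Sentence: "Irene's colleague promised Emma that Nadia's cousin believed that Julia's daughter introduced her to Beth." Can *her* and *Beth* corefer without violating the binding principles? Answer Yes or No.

No

*Beth* is an R-expression; Principle C requires it to be free (not bound by any c-commanding expression).
— her: object of the clause headed by 'introduced'; the pronoun c-commands the R-expression — coreference blocked (Principle C).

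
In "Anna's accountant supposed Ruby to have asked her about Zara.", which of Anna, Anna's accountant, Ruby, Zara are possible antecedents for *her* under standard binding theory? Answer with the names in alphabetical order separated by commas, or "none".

*her* is a pronoun; Principle B requires it to be free in its binding domain — the clause headed by 'asked'.
— Anna: possessor inside the subject DP of the matrix clause; does not c-command the pronoun — Principle B does not apply; allowed.
— Anna's accountant: subject of the matrix clause; c-commands the pronoun but lies outside its binding domain — allowed.
— Ruby: subject of the clause headed by 'asked'; c-commands the pronoun within its binding domain — blocked (Principle B).
— Zara: second object of the clause headed by 'asked'; is c-commanded by the pronoun; coreference would bind this R-expression — blocked (Principle C).

Anna, Anna's accountant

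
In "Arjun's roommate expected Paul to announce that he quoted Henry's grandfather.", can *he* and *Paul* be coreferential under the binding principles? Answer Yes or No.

Yes

*Paul* is an R-expression; Principle C requires it to be free (not bound by any c-commanding expression).
— he: subject of the clause headed by 'quoted'; the pronoun does not c-command the R-expression — coreference allowed.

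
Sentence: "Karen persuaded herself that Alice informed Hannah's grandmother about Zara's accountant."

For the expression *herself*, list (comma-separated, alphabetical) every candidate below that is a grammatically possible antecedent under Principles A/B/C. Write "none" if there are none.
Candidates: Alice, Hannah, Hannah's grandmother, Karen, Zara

*herself* is a reflexive; Principle A requires it to be bound within its binding domain — the matrix clause.
— Alice: subject of the clause headed by 'informed'; does not c-command the reflexive — cannot bind it (Principle A).
— Hannah: possessor inside the object DP of the clause headed by 'informed'; does not c-command the reflexive — cannot bind it (Principle A).
— Hannah's grandmother: object of the clause headed by 'informed'; does not c-command the reflexive — cannot bind it (Principle A).
— Karen: subject of the matrix clause; c-commands the reflexive within its binding domain — allowed (Principle A).
— Zara: possessor inside the second object DP of the clause headed by 'informed'; does not c-command the reflexive — cannot bind it (Principle A).

Karen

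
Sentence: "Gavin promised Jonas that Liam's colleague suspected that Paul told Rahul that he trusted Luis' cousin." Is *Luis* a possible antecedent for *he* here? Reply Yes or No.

No

*he* is a pronoun; Principle B requires it to be free in its binding domain — the clause headed by 'trusted'.
— Luis: possessor inside the object DP of the clause headed by 'trusted'; is c-commanded by the pronoun; coreference would bind this R-expression — blocked (Principle C).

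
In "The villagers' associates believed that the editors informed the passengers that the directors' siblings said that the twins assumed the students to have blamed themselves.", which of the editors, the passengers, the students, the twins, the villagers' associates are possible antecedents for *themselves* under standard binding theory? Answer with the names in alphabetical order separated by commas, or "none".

the students

*themselves* is a reflexive; Principle A requires it to be bound within its binding domain — the clause headed by 'blamed'.
— the editors: subject of the clause headed by 'informed'; c-commands the reflexive but lies outside its binding domain — cannot bind it (Principle A).
— the passengers: object of the clause headed by 'informed'; c-commands the reflexive but lies outside its binding domain — cannot bind it (Principle A).
— the students: subject of the clause headed by 'blamed'; c-commands the reflexive within its binding domain — allowed (Principle A).
— the twins: subject of the clause headed by 'assumed'; c-commands the reflexive but lies outside its binding domain — cannot bind it (Principle A).
— the villagers' associates: subject of the matrix clause; c-commands the reflexive but lies outside its binding domain — cannot bind it (Principle A).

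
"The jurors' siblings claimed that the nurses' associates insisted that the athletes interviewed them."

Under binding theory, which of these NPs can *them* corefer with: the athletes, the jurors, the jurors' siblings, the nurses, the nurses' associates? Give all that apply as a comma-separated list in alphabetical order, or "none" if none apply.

*them* is a pronoun; Principle B requires it to be free in its binding domain — the clause headed by 'interviewed'.
— the athletes: subject of the clause headed by 'interviewed'; c-commands the pronoun within its binding domain — blocked (Principle B).
— the jurors: possessor inside the subject DP of the matrix clause; does not c-command the pronoun — Principle B does not apply; allowed.
— the jurors' siblings: subject of the matrix clause; c-commands the pronoun but lies outside its binding domain — allowed.
— the nurses: possessor inside the subject DP of the clause headed by 'insisted'; does not c-command the pronoun — Principle B does not apply; allowed.
— the nurses' associates: subject of the clause headed by 'insisted'; c-commands the pronoun but lies outside its binding domain — allowed.

the jurors, the jurors' siblings, the nurses, the nurses' associates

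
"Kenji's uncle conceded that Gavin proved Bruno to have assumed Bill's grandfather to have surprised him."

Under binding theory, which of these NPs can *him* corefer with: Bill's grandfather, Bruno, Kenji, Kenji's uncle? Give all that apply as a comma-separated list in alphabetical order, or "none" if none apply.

Bruno, Kenji, Kenji's uncle

*him* is a pronoun; Principle B requires it to be free in its binding domain — the clause headed by 'surprised'.
— Bill's grandfather: subject of the clause headed by 'surprised'; c-commands the pronoun within its binding domain — blocked (Principle B).
— Bruno: subject of the clause headed by 'assumed'; c-commands the pronoun but lies outside its binding domain — allowed.
— Kenji: possessor inside the subject DP of the matrix clause; does not c-command the pronoun — Principle B does not apply; allowed.
— Kenji's uncle: subject of the matrix clause; c-commands the pronoun but lies outside its binding domain — allowed.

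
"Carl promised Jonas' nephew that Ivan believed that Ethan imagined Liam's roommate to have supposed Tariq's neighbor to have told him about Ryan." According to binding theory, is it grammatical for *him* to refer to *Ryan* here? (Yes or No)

*Ryan* is an R-expression; Principle C requires it to be free (not bound by any c-commanding expression).
— him: object of the clause headed by 'told'; the pronoun c-commands the R-expression — coreference blocked (Principle C).

No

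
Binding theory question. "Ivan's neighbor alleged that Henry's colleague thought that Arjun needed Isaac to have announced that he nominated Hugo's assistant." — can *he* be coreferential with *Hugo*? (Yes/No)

*he* is a pronoun; Principle B requires it to be free in its binding domain — the clause headed by 'nominated'.
— Hugo: possessor inside the object DP of the clause headed by 'nominated'; is c-commanded by the pronoun; coreference would bind this R-expression — blocked (Principle C).

No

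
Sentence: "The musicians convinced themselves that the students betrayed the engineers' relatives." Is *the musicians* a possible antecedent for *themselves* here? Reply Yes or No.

Yes

*themselves* is a reflexive; Principle A requires it to be bound within its binding domain — the matrix clause.
— the musicians: subject of the matrix clause; c-commands the reflexive within its binding domain — allowed (Principle A).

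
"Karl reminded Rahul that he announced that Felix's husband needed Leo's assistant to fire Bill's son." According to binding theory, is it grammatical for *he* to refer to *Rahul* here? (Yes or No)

Yes

*Rahul* is an R-expression; Principle C requires it to be free (not bound by any c-commanding expression).
— he: subject of the clause headed by 'announced'; the pronoun does not c-command the R-expression — coreference allowed.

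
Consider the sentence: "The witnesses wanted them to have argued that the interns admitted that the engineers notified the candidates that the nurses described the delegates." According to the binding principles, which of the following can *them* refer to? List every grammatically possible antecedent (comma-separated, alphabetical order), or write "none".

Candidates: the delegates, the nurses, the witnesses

*them* is a pronoun; Principle B requires it to be free in its binding domain — the matrix clause.
— the delegates: object of the clause headed by 'described'; is c-commanded by the pronoun; coreference would bind this R-expression — blocked (Principle C).
— the nurses: subject of the clause headed by 'described'; is c-commanded by the pronoun; coreference would bind this R-expression — blocked (Principle C).
— the witnesses: subject of the matrix clause; c-commands the pronoun within its binding domain — blocked (Principle B).

none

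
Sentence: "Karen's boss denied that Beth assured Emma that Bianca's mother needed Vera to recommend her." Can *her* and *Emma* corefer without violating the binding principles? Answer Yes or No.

*Emma* is an R-expression; Principle C requires it to be free (not bound by any c-commanding expression).
— her: object of the clause headed by 'recommend'; the pronoun does not c-command the R-expression — coreference allowed.

Yes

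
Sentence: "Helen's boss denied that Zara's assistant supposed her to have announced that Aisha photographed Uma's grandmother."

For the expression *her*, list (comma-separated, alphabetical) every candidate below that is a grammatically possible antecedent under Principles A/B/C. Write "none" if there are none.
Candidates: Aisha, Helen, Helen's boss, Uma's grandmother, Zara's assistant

*her* is a pronoun; Principle B requires it to be free in its binding domain — the clause headed by 'supposed'.
— Aisha: subject of the clause headed by 'photographed'; is c-commanded by the pronoun; coreference would bind this R-expression — blocked (Principle C).
— Helen: possessor inside the subject DP of the matrix clause; does not c-command the pronoun — Principle B does not apply; allowed.
— Helen's boss: subject of the matrix clause; c-commands the pronoun but lies outside its binding domain — allowed.
— Uma's grandmother: object of the clause headed by 'photographed'; is c-commanded by the pronoun; coreference would bind this R-expression — blocked (Principle C).
— Zara's assistant: subject of the clause headed by 'supposed'; c-commands the pronoun within its binding domain — blocked (Principle B).

Helen, Helen's boss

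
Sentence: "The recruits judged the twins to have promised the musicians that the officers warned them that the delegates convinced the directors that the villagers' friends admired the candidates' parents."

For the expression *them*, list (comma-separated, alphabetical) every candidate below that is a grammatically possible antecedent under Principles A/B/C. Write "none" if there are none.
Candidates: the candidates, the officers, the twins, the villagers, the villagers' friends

the twins

*them* is a pronoun; Principle B requires it to be free in its binding domain — the clause headed by 'warned'.
— the candidates: possessor inside the object DP of the clause headed by 'admired'; is c-commanded by the pronoun; coreference would bind this R-expression — blocked (Principle C).
— the officers: subject of the clause headed by 'warned'; c-commands the pronoun within its binding domain — blocked (Principle B).
— the twins: subject of the clause headed by 'promised'; c-commands the pronoun but lies outside its binding domain — allowed.
— the villagers: possessor inside the subject DP of the clause headed by 'admired'; is c-commanded by the pronoun; coreference would bind this R-expression — blocked (Principle C).
— the villagers' friends: subject of the clause headed by 'admired'; is c-commanded by the pronoun; coreference would bind this R-expression — blocked (Principle C).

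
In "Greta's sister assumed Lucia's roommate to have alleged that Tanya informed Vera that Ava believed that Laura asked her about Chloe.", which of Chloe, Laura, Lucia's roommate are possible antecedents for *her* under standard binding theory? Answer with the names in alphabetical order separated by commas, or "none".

*her* is a pronoun; Principle B requires it to be free in its binding domain — the clause headed by 'asked'.
— Chloe: second object of the clause headed by 'asked'; is c-commanded by the pronoun; coreference would bind this R-expression — blocked (Principle C).
— Laura: subject of the clause headed by 'asked'; c-commands the pronoun within its binding domain — blocked (Principle B).
— Lucia's roommate: subject of the clause headed by 'alleged'; c-commands the pronoun but lies outside its binding domain — allowed.

Lucia's roommate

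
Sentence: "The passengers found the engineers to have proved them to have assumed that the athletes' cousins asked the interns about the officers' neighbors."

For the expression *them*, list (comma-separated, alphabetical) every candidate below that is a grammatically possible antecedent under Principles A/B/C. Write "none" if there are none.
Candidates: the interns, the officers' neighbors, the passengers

the passengers

*them* is a pronoun; Principle B requires it to be free in its binding domain — the clause headed by 'proved'.
— the interns: object of the clause headed by 'asked'; is c-commanded by the pronoun; coreference would bind this R-expression — blocked (Principle C).
— the officers' neighbors: second object of the clause headed by 'asked'; is c-commanded by the pronoun; coreference would bind this R-expression — blocked (Principle C).
— the passengers: subject of the matrix clause; c-commands the pronoun but lies outside its binding domain — allowed.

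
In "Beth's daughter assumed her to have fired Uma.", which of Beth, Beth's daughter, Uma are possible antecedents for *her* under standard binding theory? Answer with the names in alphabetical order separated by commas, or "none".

*her* is a pronoun; Principle B requires it to be free in its binding domain — the matrix clause.
— Beth: possessor inside the subject DP of the matrix clause; does not c-command the pronoun — Principle B does not apply; allowed.
— Beth's daughter: subject of the matrix clause; c-commands the pronoun within its binding domain — blocked (Principle B).
— Uma: object of the clause headed by 'fired'; is c-commanded by the pronoun; coreference would bind this R-expression — blocked (Principle C).

Beth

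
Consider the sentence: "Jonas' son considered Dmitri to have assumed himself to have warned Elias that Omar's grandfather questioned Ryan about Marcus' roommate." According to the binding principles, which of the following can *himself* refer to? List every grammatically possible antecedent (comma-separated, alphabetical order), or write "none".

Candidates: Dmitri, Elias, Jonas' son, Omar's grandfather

Dmitri

*himself* is a reflexive; Principle A requires it to be bound within its binding domain — the clause headed by 'assumed'.
— Dmitri: subject of the clause headed by 'assumed'; c-commands the reflexive within its binding domain — allowed (Principle A).
— Elias: object of the clause headed by 'warned'; does not c-command the reflexive — cannot bind it (Principle A).
— Jonas' son: subject of the matrix clause; c-commands the reflexive but lies outside its binding domain — cannot bind it (Principle A).
— Omar's grandfather: subject of the clause headed by 'questioned'; does not c-command the reflexive — cannot bind it (Principle A).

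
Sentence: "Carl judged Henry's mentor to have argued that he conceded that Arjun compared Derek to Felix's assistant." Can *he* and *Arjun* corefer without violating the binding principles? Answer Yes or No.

*Arjun* is an R-expression; Principle C requires it to be free (not bound by any c-commanding expression).
— he: subject of the clause headed by 'conceded'; the pronoun c-commands the R-expression — coreference blocked (Principle C).

No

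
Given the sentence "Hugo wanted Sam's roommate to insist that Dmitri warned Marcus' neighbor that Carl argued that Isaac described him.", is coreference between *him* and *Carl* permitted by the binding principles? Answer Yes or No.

Yes

*him* is a pronoun; Principle B requires it to be free in its binding domain — the clause headed by 'described'.
— Carl: subject of the clause headed by 'argued'; c-commands the pronoun but lies outside its binding domain — allowed.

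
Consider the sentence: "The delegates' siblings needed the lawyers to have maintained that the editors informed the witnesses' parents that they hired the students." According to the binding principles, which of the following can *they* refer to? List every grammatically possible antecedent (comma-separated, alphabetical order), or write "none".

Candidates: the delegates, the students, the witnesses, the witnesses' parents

the delegates, the witnesses, the witnesses' parents

*they* is a pronoun; Principle B requires it to be free in its binding domain — the clause headed by 'hired'.
— the delegates: possessor inside the subject DP of the matrix clause; does not c-command the pronoun — Principle B does not apply; allowed.
— the students: object of the clause headed by 'hired'; is c-commanded by the pronoun; coreference would bind this R-expression — blocked (Principle C).
— the witnesses: possessor inside the object DP of the clause headed by 'informed'; does not c-command the pronoun — Principle B does not apply; allowed.
— the witnesses' parents: object of the clause headed by 'informed'; c-commands the pronoun but lies outside its binding domain — allowed.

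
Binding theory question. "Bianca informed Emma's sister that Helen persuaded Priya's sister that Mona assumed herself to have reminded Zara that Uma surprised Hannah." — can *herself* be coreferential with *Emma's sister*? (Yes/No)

No

*herself* is a reflexive; Principle A requires it to be bound within its binding domain — the clause headed by 'assumed'.
— Emma's sister: object of the matrix clause; c-commands the reflexive but lies outside its binding domain — cannot bind it (Principle A).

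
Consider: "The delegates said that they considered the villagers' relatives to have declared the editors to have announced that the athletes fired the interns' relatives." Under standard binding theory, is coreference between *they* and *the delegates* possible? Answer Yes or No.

*the delegates* is an R-expression; Principle C requires it to be free (not bound by any c-commanding expression).
— they: subject of the clause headed by 'considered'; the pronoun does not c-command the R-expression — coreference allowed.

Yes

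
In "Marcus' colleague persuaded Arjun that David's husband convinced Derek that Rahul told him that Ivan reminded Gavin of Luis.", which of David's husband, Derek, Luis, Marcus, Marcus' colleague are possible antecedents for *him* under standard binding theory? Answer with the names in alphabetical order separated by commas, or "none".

David's husband, Derek, Marcus, Marcus' colleague

*him* is a pronoun; Principle B requires it to be free in its binding domain — the clause headed by 'told'.
— David's husband: subject of the clause headed by 'convinced'; c-commands the pronoun but lies outside its binding domain — allowed.
— Derek: object of the clause headed by 'convinced'; c-commands the pronoun but lies outside its binding domain — allowed.
— Luis: second object of the clause headed by 'reminded'; is c-commanded by the pronoun; coreference would bind this R-expression — blocked (Principle C).
— Marcus: possessor inside the subject DP of the matrix clause; does not c-command the pronoun — Principle B does not apply; allowed.
— Marcus' colleague: subject of the matrix clause; c-commands the pronoun but lies outside its binding domain — allowed.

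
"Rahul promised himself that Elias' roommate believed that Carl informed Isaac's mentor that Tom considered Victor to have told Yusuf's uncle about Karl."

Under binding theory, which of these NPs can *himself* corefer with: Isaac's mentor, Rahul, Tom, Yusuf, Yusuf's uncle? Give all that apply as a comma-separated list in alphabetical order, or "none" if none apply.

Rahul

*himself* is a reflexive; Principle A requires it to be bound within its binding domain — the matrix clause.
— Isaac's mentor: object of the clause headed by 'informed'; does not c-command the reflexive — cannot bind it (Principle A).
— Rahul: subject of the matrix clause; c-commands the reflexive within its binding domain — allowed (Principle A).
— Tom: subject of the clause headed by 'considered'; does not c-command the reflexive — cannot bind it (Principle A).
— Yusuf: possessor inside the object DP of the clause headed by 'told'; does not c-command the reflexive — cannot bind it (Principle A).
— Yusuf's uncle: object of the clause headed by 'told'; does not c-command the reflexive — cannot bind it (Principle A).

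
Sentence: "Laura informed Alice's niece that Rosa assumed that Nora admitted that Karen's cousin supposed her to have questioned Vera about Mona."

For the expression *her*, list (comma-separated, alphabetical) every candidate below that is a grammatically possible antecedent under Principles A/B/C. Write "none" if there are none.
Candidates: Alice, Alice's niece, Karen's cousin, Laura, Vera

Alice, Alice's niece, Laura

*her* is a pronoun; Principle B requires it to be free in its binding domain — the clause headed by 'supposed'.
— Alice: possessor inside the object DP of the matrix clause; does not c-command the pronoun — Principle B does not apply; allowed.
— Alice's niece: object of the matrix clause; c-commands the pronoun but lies outside its binding domain — allowed.
— Karen's cousin: subject of the clause headed by 'supposed'; c-commands the pronoun within its binding domain — blocked (Principle B).
— Laura: subject of the matrix clause; c-commands the pronoun but lies outside its binding domain — allowed.
— Vera: object of the clause headed by 'questioned'; is c-commanded by the pronoun; coreference would bind this R-expression — blocked (Principle C).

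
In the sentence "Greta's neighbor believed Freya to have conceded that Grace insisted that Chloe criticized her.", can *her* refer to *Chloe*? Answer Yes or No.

*her* is a pronoun; Principle B requires it to be free in its binding domain — the clause headed by 'criticized'.
— Chloe: subject of the clause headed by 'criticized'; c-commands the pronoun within its binding domain — blocked (Principle B).

No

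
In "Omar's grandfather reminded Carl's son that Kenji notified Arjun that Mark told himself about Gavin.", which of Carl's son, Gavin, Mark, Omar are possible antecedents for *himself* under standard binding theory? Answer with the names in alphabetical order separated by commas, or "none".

Mark

*himself* is a reflexive; Principle A requires it to be bound within its binding domain — the clause headed by 'told'.
— Carl's son: object of the matrix clause; c-commands the reflexive but lies outside its binding domain — cannot bind it (Principle A).
— Gavin: second object of the clause headed by 'told'; does not c-command the reflexive — cannot bind it (Principle A).
— Mark: subject of the clause headed by 'told'; c-commands the reflexive within its binding domain — allowed (Principle A).
— Omar: possessor inside the subject DP of the matrix clause; does not c-command the reflexive — cannot bind it (Principle A).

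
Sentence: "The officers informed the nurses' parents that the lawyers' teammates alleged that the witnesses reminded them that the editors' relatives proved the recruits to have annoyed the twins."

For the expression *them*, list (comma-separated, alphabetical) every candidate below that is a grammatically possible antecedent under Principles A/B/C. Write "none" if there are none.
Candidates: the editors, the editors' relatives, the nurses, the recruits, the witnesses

the nurses

*them* is a pronoun; Principle B requires it to be free in its binding domain — the clause headed by 'reminded'.
— the editors: possessor inside the subject DP of the clause headed by 'proved'; is c-commanded by the pronoun; coreference would bind this R-expression — blocked (Principle C).
— the editors' relatives: subject of the clause headed by 'proved'; is c-commanded by the pronoun; coreference would bind this R-expression — blocked (Principle C).
— the nurses: possessor inside the object DP of the matrix clause; does not c-command the pronoun — Principle B does not apply; allowed.
— the recruits: subject of the clause headed by 'annoyed'; is c-commanded by the pronoun; coreference would bind this R-expression — blocked (Principle C).
— the witnesses: subject of the clause headed by 'reminded'; c-commands the pronoun within its binding domain — blocked (Principle B).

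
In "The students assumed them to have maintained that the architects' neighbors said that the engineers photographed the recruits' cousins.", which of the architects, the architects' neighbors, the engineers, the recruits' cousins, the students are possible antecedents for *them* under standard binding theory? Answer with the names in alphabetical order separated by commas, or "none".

none

*them* is a pronoun; Principle B requires it to be free in its binding domain — the matrix clause.
— the architects: possessor inside the subject DP of the clause headed by 'said'; is c-commanded by the pronoun; coreference would bind this R-expression — blocked (Principle C).
— the architects' neighbors: subject of the clause headed by 'said'; is c-commanded by the pronoun; coreference would bind this R-expression — blocked (Principle C).
— the engineers: subject of the clause headed by 'photographed'; is c-commanded by the pronoun; coreference would bind this R-expression — blocked (Principle C).
— the recruits' cousins: object of the clause headed by 'photographed'; is c-commanded by the pronoun; coreference would bind this R-expression — blocked (Principle C).
— the students: subject of the matrix clause; c-commands the pronoun within its binding domain — blocked (Principle B).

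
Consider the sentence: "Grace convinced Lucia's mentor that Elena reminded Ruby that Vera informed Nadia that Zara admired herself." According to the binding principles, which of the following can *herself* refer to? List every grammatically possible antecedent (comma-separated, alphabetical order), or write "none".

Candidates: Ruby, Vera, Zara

Zara

*herself* is a reflexive; Principle A requires it to be bound within its binding domain — the clause headed by 'admired'.
— Ruby: object of the clause headed by 'reminded'; c-commands the reflexive but lies outside its binding domain — cannot bind it (Principle A).
— Vera: subject of the clause headed by 'informed'; c-commands the reflexive but lies outside its binding domain — cannot bind it (Principle A).
— Zara: subject of the clause headed by 'admired'; c-commands the reflexive within its binding domain — allowed (Principle A).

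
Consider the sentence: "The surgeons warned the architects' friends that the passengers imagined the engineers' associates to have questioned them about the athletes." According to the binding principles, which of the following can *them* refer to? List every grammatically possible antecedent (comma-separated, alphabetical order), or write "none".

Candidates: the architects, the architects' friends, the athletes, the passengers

the architects, the architects' friends, the passengers

*them* is a pronoun; Principle B requires it to be free in its binding domain — the clause headed by 'questioned'.
— the architects: possessor inside the object DP of the matrix clause; does not c-command the pronoun — Principle B does not apply; allowed.
— the architects' friends: object of the matrix clause; c-commands the pronoun but lies outside its binding domain — allowed.
— the athletes: second object of the clause headed by 'questioned'; is c-commanded by the pronoun; coreference would bind this R-expression — blocked (Principle C).
— the passengers: subject of the clause headed by 'imagined'; c-commands the pronoun but lies outside its binding domain — allowed.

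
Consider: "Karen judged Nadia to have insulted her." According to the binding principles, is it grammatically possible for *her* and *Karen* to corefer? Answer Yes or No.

Yes

*her* is a pronoun; Principle B requires it to be free in its binding domain — the clause headed by 'insulted'.
— Karen: subject of the matrix clause; c-commands the pronoun but lies outside its binding domain — allowed.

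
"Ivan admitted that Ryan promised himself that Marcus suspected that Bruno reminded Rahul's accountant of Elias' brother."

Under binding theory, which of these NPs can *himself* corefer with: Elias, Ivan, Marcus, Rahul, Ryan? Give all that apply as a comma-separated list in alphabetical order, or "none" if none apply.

*himself* is a reflexive; Principle A requires it to be bound within its binding domain — the clause headed by 'promised'.
— Elias: possessor inside the second object DP of the clause headed by 'reminded'; does not c-command the reflexive — cannot bind it (Principle A).
— Ivan: subject of the matrix clause; c-commands the reflexive but lies outside its binding domain — cannot bind it (Principle A).
— Marcus: subject of the clause headed by 'suspected'; does not c-command the reflexive — cannot bind it (Principle A).
— Rahul: possessor inside the object DP of the clause headed by 'reminded'; does not c-command the reflexive — cannot bind it (Principle A).
— Ryan: subject of the clause headed by 'promised'; c-commands the reflexive within its binding domain — allowed (Principle A).

Ryan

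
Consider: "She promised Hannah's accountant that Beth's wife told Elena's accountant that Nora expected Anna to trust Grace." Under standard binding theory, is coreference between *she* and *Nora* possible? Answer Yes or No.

No

*Nora* is an R-expression; Principle C requires it to be free (not bound by any c-commanding expression).
— she: subject of the matrix clause; the pronoun c-commands the R-expression — coreference blocked (Principle C).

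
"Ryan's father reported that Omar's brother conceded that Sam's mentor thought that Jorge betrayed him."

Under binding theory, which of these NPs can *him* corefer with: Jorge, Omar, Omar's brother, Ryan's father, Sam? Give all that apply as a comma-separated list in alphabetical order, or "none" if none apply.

*him* is a pronoun; Principle B requires it to be free in its binding domain — the clause headed by 'betrayed'.
— Jorge: subject of the clause headed by 'betrayed'; c-commands the pronoun within its binding domain — blocked (Principle B).
— Omar: possessor inside the subject DP of the clause headed by 'conceded'; does not c-command the pronoun — Principle B does not apply; allowed.
— Omar's brother: subject of the clause headed by 'conceded'; c-commands the pronoun but lies outside its binding domain — allowed.
— Ryan's father: subject of the matrix clause; c-commands the pronoun but lies outside its binding domain — allowed.
— Sam: possessor inside the subject DP of the clause headed by 'thought'; does not c-command the pronoun — Principle B does not apply; allowed.

Omar, Omar's brother, Ryan's father, Sam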